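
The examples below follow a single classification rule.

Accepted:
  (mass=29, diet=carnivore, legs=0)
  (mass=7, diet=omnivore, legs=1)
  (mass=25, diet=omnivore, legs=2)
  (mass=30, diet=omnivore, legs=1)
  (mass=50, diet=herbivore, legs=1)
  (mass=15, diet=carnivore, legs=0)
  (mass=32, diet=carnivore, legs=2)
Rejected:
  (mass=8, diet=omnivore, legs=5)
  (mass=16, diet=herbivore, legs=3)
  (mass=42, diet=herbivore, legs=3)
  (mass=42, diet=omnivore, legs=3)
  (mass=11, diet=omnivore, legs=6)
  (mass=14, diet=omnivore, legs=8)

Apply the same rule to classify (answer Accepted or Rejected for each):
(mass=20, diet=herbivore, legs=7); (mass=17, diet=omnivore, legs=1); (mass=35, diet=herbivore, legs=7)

All 'Accepted' examples share one property — legs ≤ 2 — and every 'Rejected' example lacks it.
(mass=20, diet=herbivore, legs=7): legs = 7 — does not pass, so Rejected.
(mass=17, diet=omnivore, legs=1): legs = 1 — meets the rule, so Accepted.
(mass=35, diet=herbivore, legs=7): legs = 7 — does not pass, so Rejected.

Rejected, Accepted, Rejected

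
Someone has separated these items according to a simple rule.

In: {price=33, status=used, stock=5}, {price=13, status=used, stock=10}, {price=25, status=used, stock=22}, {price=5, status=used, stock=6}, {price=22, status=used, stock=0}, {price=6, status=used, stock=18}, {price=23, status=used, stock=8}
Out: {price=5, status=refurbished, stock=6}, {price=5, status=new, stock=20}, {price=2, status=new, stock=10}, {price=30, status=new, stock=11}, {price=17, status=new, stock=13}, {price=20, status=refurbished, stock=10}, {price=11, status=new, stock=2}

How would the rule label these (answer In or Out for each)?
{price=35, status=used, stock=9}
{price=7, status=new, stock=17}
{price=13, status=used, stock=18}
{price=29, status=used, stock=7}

In, Out, In, In

Looking at the examples, the only property every 'In' case has and every 'Out' case lacks is: status is used.
{price=35, status=used, stock=9}: In (status is used).
{price=7, status=new, stock=17}: Out (status is new).
{price=13, status=used, stock=18}: In (status is used).
{price=29, status=used, stock=7}: In (status is used).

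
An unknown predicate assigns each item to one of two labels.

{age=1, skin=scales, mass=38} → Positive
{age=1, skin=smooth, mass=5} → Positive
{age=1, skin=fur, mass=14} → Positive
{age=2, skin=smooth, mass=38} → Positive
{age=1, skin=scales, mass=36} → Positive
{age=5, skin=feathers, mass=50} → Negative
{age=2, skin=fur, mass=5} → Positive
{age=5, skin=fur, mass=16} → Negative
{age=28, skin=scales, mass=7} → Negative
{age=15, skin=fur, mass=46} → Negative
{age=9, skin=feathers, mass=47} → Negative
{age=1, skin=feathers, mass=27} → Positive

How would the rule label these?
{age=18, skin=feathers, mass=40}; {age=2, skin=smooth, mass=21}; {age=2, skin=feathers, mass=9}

The pattern is that an item is 'Positive' exactly when: age ≤ 2.
{age=18, skin=feathers, mass=40} → age = 18 → Negative.
{age=2, skin=smooth, mass=21} → age = 2 → Positive.
{age=2, skin=feathers, mass=9} → age = 2 → Positive.

Negative, Positive, Positive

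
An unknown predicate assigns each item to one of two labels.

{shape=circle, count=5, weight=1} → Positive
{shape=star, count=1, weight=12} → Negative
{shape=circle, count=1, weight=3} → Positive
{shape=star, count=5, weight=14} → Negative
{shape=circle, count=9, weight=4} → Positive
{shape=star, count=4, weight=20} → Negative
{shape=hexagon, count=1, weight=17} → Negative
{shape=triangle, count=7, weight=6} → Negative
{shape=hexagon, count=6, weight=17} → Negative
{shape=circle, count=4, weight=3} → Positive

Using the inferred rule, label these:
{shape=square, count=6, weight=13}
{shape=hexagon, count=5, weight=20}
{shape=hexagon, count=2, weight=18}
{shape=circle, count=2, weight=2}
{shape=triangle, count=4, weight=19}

Negative, Negative, Negative, Positive, Negative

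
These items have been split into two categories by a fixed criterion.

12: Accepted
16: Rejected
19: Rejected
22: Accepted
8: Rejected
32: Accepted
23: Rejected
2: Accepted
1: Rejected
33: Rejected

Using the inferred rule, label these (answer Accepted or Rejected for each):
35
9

Rejected, Rejected

'Accepted' ⟺ ends in digit 2.
35: last digit 5 — fails the rule, so Rejected. 9: last digit 9 — fails the rule, so Rejected.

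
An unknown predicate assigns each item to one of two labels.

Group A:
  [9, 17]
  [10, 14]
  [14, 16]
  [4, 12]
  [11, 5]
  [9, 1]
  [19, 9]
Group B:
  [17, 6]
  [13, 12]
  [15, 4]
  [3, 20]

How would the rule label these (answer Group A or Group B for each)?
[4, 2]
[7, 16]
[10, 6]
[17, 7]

Group A, Group B, Group A, Group A

The distinguishing property — sum is even — holds for all the 'Group A' cases and none of the 'Group B' cases.
[4, 2] — 4+2 = 6, hence Group A. [7, 16] — 7+16 = 23, hence Group B. [10, 6] — 10+6 = 16, hence Group A. [17, 7] — 17+7 = 24, hence Group A.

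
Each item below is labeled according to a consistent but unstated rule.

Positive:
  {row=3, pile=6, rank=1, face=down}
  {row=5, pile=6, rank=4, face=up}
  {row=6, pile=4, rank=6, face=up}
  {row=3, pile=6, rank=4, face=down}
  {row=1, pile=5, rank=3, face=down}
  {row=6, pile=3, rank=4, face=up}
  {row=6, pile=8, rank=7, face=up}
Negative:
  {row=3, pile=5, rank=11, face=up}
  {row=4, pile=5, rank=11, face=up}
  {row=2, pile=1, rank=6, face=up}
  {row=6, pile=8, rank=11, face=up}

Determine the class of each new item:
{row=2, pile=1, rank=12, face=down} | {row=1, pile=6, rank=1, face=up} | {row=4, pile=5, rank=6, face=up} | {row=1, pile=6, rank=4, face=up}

Negative, Positive, Positive, Positive

All 'Positive' examples share one property — pile ≥ 3 AND rank ≤ 7 — and every 'Negative' example lacks it.
{row=2, pile=1, rank=12, face=down}: Negative (pile = 1, rank = 12).
{row=1, pile=6, rank=1, face=up}: Positive (pile = 6, rank = 1).
{row=4, pile=5, rank=6, face=up}: Positive (pile = 5, rank = 6).
{row=1, pile=6, rank=4, face=up}: Positive (pile = 6, rank = 4).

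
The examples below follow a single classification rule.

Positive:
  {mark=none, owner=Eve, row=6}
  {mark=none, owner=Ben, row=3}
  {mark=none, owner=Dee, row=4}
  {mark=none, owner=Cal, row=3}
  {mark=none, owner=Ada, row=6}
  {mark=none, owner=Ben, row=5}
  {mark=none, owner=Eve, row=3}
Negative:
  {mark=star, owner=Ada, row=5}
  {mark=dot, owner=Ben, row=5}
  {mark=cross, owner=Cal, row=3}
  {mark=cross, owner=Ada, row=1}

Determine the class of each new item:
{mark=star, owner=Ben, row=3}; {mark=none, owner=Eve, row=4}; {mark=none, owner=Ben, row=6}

Looking at the examples, the only property every 'Positive' case has and every 'Negative' case lacks is: mark is none.
{mark=star, owner=Ben, row=3}: Negative (mark is star). {mark=none, owner=Eve, row=4}: Positive (mark is none). {mark=none, owner=Ben, row=6}: Positive (mark is none).

Negative, Positive, Positive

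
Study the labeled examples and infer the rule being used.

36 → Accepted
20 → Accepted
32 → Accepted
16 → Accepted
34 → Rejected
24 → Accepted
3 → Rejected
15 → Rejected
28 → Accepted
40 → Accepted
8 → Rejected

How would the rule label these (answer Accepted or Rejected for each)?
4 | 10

Rejected, Rejected

Rule: multiple of 4 AND at least 15. This holds for each 'Accepted' example and fails for each 'Rejected' one.
4: 4 = 4·1, 4 < 15, doesn't match → Rejected.
10: 10 = 4·2 + 2, 10 < 15, doesn't match → Rejected.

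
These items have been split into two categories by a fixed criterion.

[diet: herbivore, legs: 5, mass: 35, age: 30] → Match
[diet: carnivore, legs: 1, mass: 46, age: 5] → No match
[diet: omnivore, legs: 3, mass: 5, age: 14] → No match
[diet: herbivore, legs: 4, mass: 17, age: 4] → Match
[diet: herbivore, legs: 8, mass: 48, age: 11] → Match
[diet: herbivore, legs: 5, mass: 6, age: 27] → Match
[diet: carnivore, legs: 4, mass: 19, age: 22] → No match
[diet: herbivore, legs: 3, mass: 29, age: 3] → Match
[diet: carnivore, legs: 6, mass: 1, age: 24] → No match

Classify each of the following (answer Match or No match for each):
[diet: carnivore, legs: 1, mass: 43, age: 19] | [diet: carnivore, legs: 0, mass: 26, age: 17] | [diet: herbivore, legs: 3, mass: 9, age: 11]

No match, No match, Match

The classifier is using: diet is herbivore.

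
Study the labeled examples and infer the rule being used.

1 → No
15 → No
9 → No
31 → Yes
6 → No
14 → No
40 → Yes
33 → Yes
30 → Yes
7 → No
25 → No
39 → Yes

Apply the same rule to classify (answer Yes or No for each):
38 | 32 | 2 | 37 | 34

Yes, Yes, No, Yes, Yes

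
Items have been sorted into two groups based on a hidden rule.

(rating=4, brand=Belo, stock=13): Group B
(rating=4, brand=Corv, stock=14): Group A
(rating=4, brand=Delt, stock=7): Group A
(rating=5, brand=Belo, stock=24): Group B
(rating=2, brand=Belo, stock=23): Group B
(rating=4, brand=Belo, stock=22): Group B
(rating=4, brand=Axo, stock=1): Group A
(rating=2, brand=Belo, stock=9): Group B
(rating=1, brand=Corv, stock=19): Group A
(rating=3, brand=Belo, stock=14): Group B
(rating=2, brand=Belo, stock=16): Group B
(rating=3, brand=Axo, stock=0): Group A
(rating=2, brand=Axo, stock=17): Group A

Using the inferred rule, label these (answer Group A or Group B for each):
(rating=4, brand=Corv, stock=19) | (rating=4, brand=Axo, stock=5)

Group A, Group A

The common property of the 'Group A' items is: brand is not Belo. No 'Group B' item has it.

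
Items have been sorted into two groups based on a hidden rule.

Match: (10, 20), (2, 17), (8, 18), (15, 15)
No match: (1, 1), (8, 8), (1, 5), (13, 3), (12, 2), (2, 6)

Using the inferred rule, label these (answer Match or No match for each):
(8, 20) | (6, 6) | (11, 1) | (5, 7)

Match, No match, No match, No match

The pattern is that an item is 'Match' exactly when: sum ≥ 19.
(8, 20): 8+20 = 28, meets the rule → Match. (6, 6): 6+6 = 12, doesn't match → No match. (11, 1): 11+1 = 12, doesn't match → No match. (5, 7): 5+7 = 12, doesn't match → No match.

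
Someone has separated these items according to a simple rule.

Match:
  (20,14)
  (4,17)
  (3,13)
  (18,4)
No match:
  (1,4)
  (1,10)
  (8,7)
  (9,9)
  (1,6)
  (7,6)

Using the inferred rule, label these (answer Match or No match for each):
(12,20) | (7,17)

'Match' ⟺ max ≥ 13.

Match, Match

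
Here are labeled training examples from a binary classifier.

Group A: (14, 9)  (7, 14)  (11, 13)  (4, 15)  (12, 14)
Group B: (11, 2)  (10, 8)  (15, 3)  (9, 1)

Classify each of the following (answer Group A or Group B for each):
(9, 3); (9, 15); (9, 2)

Group B, Group A, Group B

The pattern is that an item is 'Group A' exactly when: sum ≥ 19.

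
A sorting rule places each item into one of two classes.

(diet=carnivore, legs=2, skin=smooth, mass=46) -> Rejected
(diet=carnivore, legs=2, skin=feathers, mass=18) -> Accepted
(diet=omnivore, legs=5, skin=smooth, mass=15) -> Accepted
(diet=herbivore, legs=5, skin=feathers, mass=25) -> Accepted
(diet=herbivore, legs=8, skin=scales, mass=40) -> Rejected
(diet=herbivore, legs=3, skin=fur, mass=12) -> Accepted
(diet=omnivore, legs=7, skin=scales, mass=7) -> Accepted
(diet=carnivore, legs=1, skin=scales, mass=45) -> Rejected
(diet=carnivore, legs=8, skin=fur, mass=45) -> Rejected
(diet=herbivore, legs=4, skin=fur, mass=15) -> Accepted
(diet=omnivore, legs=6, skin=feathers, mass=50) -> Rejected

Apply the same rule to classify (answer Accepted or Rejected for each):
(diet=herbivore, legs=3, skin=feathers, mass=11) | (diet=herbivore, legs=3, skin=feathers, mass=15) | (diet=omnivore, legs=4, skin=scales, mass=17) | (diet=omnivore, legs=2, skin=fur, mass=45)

The common property of the 'Accepted' items is: mass ≤ 25. No 'Rejected' item has it.
(diet=herbivore, legs=3, skin=feathers, mass=11) — mass = 11, hence Accepted.
(diet=herbivore, legs=3, skin=feathers, mass=15) — mass = 15, hence Accepted.
(diet=omnivore, legs=4, skin=scales, mass=17) — mass = 17, hence Accepted.
(diet=omnivore, legs=2, skin=fur, mass=45) — mass = 45, hence Rejected.

Accepted, Accepted, Accepted, Rejected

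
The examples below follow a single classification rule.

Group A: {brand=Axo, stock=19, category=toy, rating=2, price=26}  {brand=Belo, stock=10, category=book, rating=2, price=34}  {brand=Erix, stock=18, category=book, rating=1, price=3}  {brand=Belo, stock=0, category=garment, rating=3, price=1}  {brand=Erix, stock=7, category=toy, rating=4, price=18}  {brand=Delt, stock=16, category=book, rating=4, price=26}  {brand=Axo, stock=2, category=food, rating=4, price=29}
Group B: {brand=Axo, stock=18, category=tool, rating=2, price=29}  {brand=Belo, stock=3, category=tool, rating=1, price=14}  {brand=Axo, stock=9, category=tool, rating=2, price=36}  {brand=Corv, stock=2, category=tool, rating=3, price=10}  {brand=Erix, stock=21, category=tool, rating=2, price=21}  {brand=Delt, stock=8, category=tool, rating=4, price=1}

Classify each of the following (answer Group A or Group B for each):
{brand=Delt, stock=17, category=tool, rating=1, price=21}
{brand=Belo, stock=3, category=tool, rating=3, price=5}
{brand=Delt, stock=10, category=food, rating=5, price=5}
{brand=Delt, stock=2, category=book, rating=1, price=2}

Group B, Group B, Group A, Group A

Comparing the two groups points to one rule — category is not tool.
{brand=Delt, stock=17, category=tool, rating=1, price=21} — category is tool, hence Group B.
{brand=Belo, stock=3, category=tool, rating=3, price=5} — category is tool, hence Group B.
{brand=Delt, stock=10, category=food, rating=5, price=5} — category is food, hence Group A.
{brand=Delt, stock=2, category=book, rating=1, price=2} — category is book, hence Group A.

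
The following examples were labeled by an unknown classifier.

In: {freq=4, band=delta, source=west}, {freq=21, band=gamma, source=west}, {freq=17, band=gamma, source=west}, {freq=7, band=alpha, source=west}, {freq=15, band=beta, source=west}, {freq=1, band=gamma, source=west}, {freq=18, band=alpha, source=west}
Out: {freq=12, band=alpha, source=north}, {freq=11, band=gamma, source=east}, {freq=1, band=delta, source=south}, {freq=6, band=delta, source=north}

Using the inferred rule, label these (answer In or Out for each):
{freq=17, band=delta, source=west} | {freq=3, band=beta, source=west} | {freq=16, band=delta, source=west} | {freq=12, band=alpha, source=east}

In, In, In, Out

The pattern is that an item is 'In' exactly when: source is west.
{freq=17, band=delta, source=west} — source is west, hence In.
{freq=3, band=beta, source=west} — source is west, hence In.
{freq=16, band=delta, source=west} — source is west, hence In.
{freq=12, band=alpha, source=east} — source is east, hence Out.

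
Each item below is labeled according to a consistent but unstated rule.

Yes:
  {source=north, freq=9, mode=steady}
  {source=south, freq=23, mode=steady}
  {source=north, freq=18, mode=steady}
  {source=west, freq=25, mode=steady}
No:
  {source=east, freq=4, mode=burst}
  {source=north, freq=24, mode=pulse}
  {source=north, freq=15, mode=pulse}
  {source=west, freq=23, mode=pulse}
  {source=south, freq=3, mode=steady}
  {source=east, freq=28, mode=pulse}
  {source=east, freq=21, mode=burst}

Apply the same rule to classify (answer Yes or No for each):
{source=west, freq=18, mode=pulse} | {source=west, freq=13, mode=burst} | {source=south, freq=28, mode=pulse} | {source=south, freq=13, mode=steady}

No, No, No, Yes

The common property of the 'Yes' items is: mode is steady AND freq ≥ 4. No 'No' item has it.
{source=west, freq=18, mode=pulse}: mode is pulse, freq = 18, does not pass → No.
{source=west, freq=13, mode=burst}: mode is burst, freq = 13, does not pass → No.
{source=south, freq=28, mode=pulse}: mode is pulse, freq = 28, does not pass → No.
{source=south, freq=13, mode=steady}: mode is steady, freq = 13, has this property → Yes.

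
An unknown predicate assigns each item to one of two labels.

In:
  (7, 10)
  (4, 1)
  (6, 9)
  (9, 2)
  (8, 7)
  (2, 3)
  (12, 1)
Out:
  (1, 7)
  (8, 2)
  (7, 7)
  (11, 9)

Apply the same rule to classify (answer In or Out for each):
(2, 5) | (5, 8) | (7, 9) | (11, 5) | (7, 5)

In, In, Out, Out, Out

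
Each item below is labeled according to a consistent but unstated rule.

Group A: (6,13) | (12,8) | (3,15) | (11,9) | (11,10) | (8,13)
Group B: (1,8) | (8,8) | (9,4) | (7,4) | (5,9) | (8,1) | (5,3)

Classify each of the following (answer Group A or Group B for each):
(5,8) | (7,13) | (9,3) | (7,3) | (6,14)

A rule that fits every label: sum ≥ 18 — true of each 'Group A' example, false of each 'Group B' one.
(5,8): 5+8 = 13 — does not satisfy this, so Group B.
(7,13): 7+13 = 20 — qualifies, so Group A.
(9,3): 9+3 = 12 — does not satisfy this, so Group B.
(7,3): 7+3 = 10 — does not satisfy this, so Group B.
(6,14): 6+14 = 20 — qualifies, so Group A.

Group B, Group A, Group B, Group B, Group A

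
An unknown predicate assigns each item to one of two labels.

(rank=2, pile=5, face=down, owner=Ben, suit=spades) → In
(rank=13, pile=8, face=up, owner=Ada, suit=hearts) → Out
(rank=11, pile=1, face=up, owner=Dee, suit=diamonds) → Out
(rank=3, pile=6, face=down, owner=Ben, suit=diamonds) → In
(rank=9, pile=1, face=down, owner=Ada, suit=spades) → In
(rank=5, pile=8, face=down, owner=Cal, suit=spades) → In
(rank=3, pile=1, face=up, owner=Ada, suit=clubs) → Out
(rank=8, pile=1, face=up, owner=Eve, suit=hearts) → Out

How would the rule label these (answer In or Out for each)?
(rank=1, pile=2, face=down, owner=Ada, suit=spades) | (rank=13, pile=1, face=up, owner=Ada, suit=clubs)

In, Out

The distinguishing property — face is down — holds for all the 'In' cases and none of the 'Out' cases.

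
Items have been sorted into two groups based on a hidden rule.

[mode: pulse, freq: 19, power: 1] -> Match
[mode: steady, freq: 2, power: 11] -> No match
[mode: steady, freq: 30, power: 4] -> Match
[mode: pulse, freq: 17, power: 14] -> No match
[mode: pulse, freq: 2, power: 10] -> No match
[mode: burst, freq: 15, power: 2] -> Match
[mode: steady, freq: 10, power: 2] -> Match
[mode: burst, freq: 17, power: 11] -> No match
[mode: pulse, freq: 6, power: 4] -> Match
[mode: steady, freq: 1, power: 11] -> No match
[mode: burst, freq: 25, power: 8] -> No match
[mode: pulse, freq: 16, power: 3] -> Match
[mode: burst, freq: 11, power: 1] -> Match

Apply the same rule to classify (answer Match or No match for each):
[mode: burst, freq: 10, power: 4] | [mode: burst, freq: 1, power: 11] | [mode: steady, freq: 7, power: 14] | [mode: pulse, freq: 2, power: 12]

The distinguishing property — power ≤ 4 — holds for all the 'Match' cases and none of the 'No match' cases.
[mode: burst, freq: 10, power: 4]: Match (power = 4). [mode: burst, freq: 1, power: 11]: No match (power = 11). [mode: steady, freq: 7, power: 14]: No match (power = 14). [mode: pulse, freq: 2, power: 12]: No match (power = 12).

Match, No match, No match, No match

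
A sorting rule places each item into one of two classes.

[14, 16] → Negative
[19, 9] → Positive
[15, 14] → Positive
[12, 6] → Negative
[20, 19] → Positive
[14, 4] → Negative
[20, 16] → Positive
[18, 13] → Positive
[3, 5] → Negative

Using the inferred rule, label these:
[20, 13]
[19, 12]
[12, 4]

Positive, Positive, Negative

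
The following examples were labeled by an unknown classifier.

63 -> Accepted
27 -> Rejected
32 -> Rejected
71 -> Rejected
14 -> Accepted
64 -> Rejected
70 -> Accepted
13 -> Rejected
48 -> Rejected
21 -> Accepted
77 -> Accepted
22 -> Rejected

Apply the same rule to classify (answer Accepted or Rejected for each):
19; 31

Rejected, Rejected

Looking at the examples, the only property every 'Accepted' case has and every 'Rejected' case lacks is: multiple of 7.
19 → 19 = 7·2 + 5 → Rejected.
31 → 31 = 7·4 + 3 → Rejected.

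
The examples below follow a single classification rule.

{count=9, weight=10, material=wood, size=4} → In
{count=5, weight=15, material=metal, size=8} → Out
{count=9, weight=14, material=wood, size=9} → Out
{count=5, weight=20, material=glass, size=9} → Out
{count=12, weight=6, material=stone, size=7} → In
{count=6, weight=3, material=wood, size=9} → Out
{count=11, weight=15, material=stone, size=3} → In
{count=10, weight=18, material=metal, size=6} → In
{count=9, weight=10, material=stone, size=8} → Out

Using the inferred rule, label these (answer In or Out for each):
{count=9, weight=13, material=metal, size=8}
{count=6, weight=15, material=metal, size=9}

Out, Out

The rule appears to be: size ≤ 7.
{count=9, weight=13, material=metal, size=8}: size = 8 — fails the rule, so Out. {count=6, weight=15, material=metal, size=9}: size = 9 — fails the rule, so Out.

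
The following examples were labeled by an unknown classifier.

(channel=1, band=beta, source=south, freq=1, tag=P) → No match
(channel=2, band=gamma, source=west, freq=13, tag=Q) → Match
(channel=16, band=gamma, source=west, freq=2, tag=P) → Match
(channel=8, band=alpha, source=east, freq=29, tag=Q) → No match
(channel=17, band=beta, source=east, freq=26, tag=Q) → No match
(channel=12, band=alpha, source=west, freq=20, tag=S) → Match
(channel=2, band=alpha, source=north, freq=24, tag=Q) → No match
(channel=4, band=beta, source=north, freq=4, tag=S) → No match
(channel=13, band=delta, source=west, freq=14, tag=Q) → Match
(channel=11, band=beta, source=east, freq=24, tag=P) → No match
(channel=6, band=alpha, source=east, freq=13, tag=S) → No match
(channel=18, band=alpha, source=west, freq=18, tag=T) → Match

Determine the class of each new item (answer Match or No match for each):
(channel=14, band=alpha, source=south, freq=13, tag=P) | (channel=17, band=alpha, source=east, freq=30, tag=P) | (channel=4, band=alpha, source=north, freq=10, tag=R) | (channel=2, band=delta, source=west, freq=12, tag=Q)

No match, No match, No match, Match

Comparing the two groups points to one rule — source is west.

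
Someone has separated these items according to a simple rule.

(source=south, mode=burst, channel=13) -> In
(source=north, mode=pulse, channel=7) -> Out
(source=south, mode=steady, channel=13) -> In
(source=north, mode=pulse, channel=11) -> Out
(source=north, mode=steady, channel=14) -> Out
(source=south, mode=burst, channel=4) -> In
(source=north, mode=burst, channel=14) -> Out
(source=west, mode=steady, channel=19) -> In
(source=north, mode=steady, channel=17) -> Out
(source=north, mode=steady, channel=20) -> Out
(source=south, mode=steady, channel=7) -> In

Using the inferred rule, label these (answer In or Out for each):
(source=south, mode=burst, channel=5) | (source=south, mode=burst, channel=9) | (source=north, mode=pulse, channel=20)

In, In, Out

Rule: source is not north. This holds for each 'In' example and fails for each 'Out' one.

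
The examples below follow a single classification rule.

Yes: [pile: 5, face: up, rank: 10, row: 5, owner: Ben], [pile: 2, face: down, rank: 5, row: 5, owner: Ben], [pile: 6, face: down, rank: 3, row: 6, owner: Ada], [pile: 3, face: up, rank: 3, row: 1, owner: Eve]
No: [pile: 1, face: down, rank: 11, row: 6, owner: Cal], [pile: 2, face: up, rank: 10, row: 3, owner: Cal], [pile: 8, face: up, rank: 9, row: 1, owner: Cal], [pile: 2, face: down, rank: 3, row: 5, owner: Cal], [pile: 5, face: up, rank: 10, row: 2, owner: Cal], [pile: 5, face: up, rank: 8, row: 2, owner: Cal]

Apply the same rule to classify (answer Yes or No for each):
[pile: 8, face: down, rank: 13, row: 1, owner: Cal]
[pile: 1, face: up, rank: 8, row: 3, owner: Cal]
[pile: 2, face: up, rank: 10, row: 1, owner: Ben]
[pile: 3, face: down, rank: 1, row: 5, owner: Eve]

The common property of the 'Yes' items is: owner is not Cal. No 'No' item has it.

No, No, Yes, Yes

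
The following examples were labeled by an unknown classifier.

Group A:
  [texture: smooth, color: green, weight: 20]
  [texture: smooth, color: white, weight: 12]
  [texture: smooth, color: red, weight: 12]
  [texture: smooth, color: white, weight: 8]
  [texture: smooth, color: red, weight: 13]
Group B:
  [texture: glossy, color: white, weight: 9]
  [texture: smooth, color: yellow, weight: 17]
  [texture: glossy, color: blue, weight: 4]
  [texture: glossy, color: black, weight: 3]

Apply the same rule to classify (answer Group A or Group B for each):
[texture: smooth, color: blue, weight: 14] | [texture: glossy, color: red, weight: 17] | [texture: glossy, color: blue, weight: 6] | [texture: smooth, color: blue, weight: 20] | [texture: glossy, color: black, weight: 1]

A rule that fits every label: texture is smooth AND weight ≠ 17 — true of each 'Group A' example, false of each 'Group B' one.
[texture: smooth, color: blue, weight: 14] — texture is smooth, weight = 14, hence Group A. [texture: glossy, color: red, weight: 17] — texture is glossy, weight = 17, hence Group B. [texture: glossy, color: blue, weight: 6] — texture is glossy, weight = 6, hence Group B. [texture: smooth, color: blue, weight: 20] — texture is smooth, weight = 20, hence Group A. [texture: glossy, color: black, weight: 1] — texture is glossy, weight = 1, hence Group B.

Group A, Group B, Group B, Group A, Group B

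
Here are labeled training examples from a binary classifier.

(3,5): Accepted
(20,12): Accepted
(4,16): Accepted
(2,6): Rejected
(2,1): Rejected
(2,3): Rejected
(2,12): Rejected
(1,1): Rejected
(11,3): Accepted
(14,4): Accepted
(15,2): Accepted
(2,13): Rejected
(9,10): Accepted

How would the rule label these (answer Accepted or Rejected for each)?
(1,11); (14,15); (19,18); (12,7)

Rejected, Accepted, Accepted, Accepted

A rule that fits every label: first ≥ 3 — true of each 'Accepted' example, false of each 'Rejected' one.
(1,11) — first 1, hence Rejected. (14,15) — first 14, hence Accepted. (19,18) — first 19, hence Accepted. (12,7) — first 12, hence Accepted.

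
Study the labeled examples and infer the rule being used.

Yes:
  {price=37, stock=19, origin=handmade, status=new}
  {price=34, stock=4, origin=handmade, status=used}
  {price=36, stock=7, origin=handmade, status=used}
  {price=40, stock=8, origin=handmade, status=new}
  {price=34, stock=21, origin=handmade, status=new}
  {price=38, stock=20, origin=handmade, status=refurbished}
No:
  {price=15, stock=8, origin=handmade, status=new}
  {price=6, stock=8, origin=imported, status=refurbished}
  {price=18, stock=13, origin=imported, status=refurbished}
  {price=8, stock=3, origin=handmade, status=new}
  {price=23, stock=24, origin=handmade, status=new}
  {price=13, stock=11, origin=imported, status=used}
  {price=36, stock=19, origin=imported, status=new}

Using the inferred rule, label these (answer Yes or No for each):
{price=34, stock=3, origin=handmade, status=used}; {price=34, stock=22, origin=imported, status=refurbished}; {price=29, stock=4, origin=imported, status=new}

Yes, No, No

'Yes' ⟺ origin is handmade AND price ≥ 34.
{price=34, stock=3, origin=handmade, status=used} → origin is handmade, price = 34 → Yes. {price=34, stock=22, origin=imported, status=refurbished} → origin is imported, price = 34 → No. {price=29, stock=4, origin=imported, status=new} → origin is imported, price = 29 → No.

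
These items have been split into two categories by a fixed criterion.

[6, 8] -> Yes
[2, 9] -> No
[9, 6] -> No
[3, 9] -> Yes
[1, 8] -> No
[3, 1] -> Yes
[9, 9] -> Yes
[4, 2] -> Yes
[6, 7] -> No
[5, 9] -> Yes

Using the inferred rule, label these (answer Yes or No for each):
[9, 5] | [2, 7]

Yes, No

'Yes' ⟺ sum is even.
Yes: [9, 5], since 9+5 = 14.
No: [2, 7], since 2+7 = 9.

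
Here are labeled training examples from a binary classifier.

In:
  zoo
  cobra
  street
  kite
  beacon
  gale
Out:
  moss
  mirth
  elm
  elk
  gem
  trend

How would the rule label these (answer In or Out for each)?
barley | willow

In, In

The classifier is using: has ≥ 2 vowels.
barley: 2 vowels — qualifies, so In. willow: 2 vowels — qualifies, so In.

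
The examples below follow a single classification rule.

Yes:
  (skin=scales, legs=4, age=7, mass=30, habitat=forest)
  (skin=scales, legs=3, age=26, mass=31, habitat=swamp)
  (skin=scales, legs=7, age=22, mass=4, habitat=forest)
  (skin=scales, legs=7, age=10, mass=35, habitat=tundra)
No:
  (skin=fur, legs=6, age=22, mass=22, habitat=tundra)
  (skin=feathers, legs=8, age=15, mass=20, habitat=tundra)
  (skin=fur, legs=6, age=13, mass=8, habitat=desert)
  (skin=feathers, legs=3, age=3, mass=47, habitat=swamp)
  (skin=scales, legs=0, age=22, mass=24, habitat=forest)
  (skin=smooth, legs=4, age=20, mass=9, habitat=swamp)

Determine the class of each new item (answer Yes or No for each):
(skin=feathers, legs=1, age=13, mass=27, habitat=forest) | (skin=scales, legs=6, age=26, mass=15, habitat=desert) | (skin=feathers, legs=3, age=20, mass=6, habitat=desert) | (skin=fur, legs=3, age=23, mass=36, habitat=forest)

No, Yes, No, No

The simplest hypothesis consistent with all the labels is: skin is scales AND legs ≥ 3.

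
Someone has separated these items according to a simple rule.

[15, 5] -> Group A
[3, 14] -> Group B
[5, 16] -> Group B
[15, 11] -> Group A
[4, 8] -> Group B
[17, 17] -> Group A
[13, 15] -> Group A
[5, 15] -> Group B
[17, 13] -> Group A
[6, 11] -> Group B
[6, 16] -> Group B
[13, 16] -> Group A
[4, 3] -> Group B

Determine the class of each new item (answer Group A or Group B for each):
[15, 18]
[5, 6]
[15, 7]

Group A, Group B, Group A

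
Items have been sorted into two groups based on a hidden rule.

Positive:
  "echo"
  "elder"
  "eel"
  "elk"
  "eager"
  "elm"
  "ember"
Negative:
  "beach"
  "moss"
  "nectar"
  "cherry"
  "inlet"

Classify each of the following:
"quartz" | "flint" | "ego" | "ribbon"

Looking at the examples, the only property every 'Positive' case has and every 'Negative' case lacks is: starts with 'e'.
"quartz": starts with 'q', doesn't qualify → Negative.
"flint": starts with 'f', doesn't qualify → Negative.
"ego": starts with 'e', checks out → Positive.
"ribbon": starts with 'r', doesn't qualify → Negative.

Negative, Negative, Positive, Negative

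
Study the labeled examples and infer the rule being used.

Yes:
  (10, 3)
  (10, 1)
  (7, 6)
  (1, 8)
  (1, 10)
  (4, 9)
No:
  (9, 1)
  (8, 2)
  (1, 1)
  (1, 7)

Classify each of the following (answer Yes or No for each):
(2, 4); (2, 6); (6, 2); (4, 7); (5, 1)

No, No, No, Yes, No

'Yes' ⟺ sum is odd.
(2, 4): No (2+4 = 6).
(2, 6): No (2+6 = 8).
(6, 2): No (6+2 = 8).
(4, 7): Yes (4+7 = 11).
(5, 1): No (5+1 = 6).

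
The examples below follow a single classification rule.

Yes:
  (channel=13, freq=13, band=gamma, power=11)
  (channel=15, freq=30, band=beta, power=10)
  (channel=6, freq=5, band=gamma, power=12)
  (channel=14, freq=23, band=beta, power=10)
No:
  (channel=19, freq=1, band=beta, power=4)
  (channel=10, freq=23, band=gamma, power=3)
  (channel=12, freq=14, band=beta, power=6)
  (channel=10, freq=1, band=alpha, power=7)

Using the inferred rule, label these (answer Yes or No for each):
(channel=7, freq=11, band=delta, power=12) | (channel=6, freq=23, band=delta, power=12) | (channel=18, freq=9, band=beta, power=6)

Yes, Yes, No

One predicate separates the groups cleanly: power ≥ 10.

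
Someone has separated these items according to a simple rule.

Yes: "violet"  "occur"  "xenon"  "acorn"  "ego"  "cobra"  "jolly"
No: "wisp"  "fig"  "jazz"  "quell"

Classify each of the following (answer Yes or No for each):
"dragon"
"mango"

Checking candidate rules against both groups, what survives is: contains 'o'.
"dragon" — has 'o', hence Yes. "mango" — has 'o', hence Yes.

Yes, Yes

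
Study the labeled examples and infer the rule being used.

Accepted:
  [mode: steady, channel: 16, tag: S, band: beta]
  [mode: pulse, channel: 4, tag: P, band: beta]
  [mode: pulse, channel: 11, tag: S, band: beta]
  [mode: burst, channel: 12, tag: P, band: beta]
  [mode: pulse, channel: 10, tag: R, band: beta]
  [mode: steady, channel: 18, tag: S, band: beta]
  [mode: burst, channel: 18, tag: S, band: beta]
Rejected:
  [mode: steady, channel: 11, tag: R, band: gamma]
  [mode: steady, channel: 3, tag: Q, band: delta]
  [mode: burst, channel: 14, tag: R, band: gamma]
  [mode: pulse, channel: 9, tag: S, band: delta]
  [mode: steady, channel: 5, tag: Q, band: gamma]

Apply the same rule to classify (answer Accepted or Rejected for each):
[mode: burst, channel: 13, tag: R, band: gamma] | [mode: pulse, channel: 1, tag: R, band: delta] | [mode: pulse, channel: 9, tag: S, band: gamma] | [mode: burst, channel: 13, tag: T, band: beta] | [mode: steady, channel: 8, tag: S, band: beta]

Rejected, Rejected, Rejected, Accepted, Accepted

The simplest hypothesis consistent with all the labels is: band is beta.
[mode: burst, channel: 13, tag: R, band: gamma] — band is gamma, hence Rejected. [mode: pulse, channel: 1, tag: R, band: delta] — band is delta, hence Rejected. [mode: pulse, channel: 9, tag: S, band: gamma] — band is gamma, hence Rejected. [mode: burst, channel: 13, tag: T, band: beta] — band is beta, hence Accepted. [mode: steady, channel: 8, tag: S, band: beta] — band is beta, hence Accepted.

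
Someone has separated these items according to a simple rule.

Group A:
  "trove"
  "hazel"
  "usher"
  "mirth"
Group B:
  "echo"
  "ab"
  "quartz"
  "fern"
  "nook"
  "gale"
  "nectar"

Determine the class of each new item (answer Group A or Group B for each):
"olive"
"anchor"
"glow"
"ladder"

Group A, Group B, Group B, Group B

The simplest hypothesis consistent with all the labels is: odd length.
"olive" → length 5 → Group A.
"anchor" → length 6 → Group B.
"glow" → length 4 → Group B.
"ladder" → length 6 → Group B.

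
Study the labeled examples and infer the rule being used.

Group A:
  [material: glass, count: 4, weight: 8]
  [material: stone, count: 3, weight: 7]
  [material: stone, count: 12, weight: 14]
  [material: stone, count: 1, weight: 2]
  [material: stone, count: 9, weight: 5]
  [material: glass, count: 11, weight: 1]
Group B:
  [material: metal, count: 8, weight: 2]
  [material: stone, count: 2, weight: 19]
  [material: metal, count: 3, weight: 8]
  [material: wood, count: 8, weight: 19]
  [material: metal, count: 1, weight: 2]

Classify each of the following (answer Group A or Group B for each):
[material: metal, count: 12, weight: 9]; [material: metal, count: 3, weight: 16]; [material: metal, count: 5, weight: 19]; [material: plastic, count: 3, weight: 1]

The simplest hypothesis consistent with all the labels is: material is not metal AND weight ≤ 14.
[material: metal, count: 12, weight: 9] — material is metal, weight = 9, hence Group B. [material: metal, count: 3, weight: 16] — material is metal, weight = 16, hence Group B. [material: metal, count: 5, weight: 19] — material is metal, weight = 19, hence Group B. [material: plastic, count: 3, weight: 1] — material is plastic, weight = 1, hence Group A.

Group B, Group B, Group B, Group A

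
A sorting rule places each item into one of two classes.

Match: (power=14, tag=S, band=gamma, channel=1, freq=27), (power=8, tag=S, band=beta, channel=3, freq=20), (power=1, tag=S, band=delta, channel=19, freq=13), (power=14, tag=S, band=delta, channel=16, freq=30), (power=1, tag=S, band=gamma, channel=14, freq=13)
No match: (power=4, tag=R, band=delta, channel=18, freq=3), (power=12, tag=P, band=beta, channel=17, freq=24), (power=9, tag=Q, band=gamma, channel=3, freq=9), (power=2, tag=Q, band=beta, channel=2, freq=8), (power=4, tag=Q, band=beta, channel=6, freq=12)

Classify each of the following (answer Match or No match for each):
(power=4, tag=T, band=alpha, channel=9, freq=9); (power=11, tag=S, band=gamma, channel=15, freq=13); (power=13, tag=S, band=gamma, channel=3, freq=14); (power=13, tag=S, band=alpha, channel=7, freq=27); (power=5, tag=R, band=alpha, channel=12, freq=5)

The common property of the 'Match' items is: tag is S. No 'No match' item has it.
No match: (power=4, tag=T, band=alpha, channel=9, freq=9), since tag is T.
Match: (power=11, tag=S, band=gamma, channel=15, freq=13), since tag is S.
Match: (power=13, tag=S, band=gamma, channel=3, freq=14), since tag is S.
Match: (power=13, tag=S, band=alpha, channel=7, freq=27), since tag is S.
No match: (power=5, tag=R, band=alpha, channel=12, freq=5), since tag is R.

No match, Match, Match, Match, No match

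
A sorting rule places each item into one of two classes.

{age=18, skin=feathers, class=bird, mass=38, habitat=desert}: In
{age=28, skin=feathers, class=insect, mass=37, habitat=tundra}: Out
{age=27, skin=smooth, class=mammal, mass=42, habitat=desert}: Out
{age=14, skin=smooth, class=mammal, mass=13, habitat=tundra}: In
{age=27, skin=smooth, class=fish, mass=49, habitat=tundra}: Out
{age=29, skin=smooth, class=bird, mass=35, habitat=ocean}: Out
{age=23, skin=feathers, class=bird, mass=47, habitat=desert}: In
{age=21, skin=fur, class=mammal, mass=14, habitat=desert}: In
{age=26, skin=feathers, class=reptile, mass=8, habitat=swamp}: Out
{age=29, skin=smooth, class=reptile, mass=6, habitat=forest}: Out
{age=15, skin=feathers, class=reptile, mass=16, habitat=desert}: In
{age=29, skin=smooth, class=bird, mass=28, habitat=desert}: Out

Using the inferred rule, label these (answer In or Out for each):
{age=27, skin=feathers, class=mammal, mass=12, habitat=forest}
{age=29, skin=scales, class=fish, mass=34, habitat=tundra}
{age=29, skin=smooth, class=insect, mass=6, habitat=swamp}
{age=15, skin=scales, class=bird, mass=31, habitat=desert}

Out, Out, Out, In

The classifier is using: age ≤ 23.
{age=27, skin=feathers, class=mammal, mass=12, habitat=forest}: age = 27, does not pass → Out.
{age=29, skin=scales, class=fish, mass=34, habitat=tundra}: age = 29, does not pass → Out.
{age=29, skin=smooth, class=insect, mass=6, habitat=swamp}: age = 29, does not pass → Out.
{age=15, skin=scales, class=bird, mass=31, habitat=desert}: age = 15, matches → In.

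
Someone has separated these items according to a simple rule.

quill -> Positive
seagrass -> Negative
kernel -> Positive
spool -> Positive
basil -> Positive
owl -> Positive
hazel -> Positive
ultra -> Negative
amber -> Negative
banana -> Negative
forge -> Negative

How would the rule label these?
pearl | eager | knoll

The distinguishing property — ends with 'l' — holds for all the 'Positive' cases and none of the 'Negative' cases.
pearl — ends with 'l', hence Positive. eager — ends with 'r', hence Negative. knoll — ends with 'l', hence Positive.

Positive, Negative, Positive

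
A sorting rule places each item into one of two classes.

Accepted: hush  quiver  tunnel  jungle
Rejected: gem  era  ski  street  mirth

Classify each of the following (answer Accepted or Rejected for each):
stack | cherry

Comparing the two groups points to one rule — contains 'u'.
Rejected: stack, since no 'u'. Rejected: cherry, since no 'u'.

Rejected, Rejected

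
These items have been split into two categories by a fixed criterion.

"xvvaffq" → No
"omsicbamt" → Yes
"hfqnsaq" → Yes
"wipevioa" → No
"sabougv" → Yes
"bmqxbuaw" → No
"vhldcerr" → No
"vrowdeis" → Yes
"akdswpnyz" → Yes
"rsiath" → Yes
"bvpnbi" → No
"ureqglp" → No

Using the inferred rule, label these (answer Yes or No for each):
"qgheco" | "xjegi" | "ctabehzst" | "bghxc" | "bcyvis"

The distinguishing property — contains 's' — holds for all the 'Yes' cases and none of the 'No' cases.
No: "qgheco", since no 's'.
No: "xjegi", since no 's'.
Yes: "ctabehzst", since has 's'.
No: "bghxc", since no 's'.
Yes: "bcyvis", since has 's'.

No, No, Yes, No, Yes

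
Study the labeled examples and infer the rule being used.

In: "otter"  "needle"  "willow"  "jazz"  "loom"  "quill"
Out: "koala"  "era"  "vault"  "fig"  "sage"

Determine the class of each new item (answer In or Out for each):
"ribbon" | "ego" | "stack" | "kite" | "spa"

In, Out, Out, Out, Out

All 'In' examples share one property — has a double letter — and every 'Out' example lacks it.
"ribbon": In ('bb' doubled). "ego": Out (no doubled letter). "stack": Out (no doubled letter). "kite": Out (no doubled letter). "spa": Out (no doubled letter).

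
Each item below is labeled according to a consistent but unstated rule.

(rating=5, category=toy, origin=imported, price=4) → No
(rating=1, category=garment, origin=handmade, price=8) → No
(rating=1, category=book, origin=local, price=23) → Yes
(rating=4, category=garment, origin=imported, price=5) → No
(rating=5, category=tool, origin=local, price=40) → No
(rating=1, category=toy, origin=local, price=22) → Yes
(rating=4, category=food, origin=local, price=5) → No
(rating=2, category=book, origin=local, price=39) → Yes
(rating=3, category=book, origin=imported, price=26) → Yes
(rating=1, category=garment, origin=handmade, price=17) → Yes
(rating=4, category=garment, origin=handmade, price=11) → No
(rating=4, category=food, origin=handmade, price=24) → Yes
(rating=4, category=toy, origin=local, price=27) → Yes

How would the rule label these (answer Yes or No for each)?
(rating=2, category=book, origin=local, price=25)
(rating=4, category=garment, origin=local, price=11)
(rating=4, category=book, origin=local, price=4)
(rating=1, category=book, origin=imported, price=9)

The common property of the 'Yes' items is: price ≥ 17 AND price ≤ 39. No 'No' item has it.

Yes, No, No, No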